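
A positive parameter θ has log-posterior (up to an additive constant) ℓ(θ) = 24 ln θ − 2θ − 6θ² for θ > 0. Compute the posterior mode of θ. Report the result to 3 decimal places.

ℓ'(θ) = 24/θ − 2 − 12θ. Setting this to zero and multiplying by θ: 12θ² + 2θ − 24 = 0.
θ = (−2 + √(2² + 4·12·24)) / (2·12) = (−2 + √1156) / 24 = (−2 + 34)/24 = 4/3.
ℓ''(θ) = −24/θ² − 12 < 0, confirming a maximum.

θ̂_MAP = 1.333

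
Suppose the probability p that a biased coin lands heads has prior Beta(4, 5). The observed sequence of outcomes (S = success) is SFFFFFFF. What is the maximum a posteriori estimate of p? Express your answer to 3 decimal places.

p̂_MAP = 0.267

Prior: Beta(4, 5).
Data: 1 success in 8 trials (from the sequence). The binomial likelihood contributes p(1−p)^7, so the posterior is Beta(4+1, 5+7) = Beta(5, 12).
For Beta(a, b) with a, b > 1 the mode is (a−1)/(a+b−2) = 4/15 ≈ 0.267.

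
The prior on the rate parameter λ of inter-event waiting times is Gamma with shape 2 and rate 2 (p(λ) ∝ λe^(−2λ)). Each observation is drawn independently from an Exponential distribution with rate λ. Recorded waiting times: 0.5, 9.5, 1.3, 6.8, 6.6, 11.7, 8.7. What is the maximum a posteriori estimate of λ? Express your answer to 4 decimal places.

The Exponential(rate=λ) likelihood is ∝ λ^n e^(−λΣtᵢ). Here n = 7 and Σtᵢ = 0.5 + 9.5 + 1.3 + 6.8 + 6.6 + 11.7 + 8.7 = 45.1.
Posterior ∝ λe^(−2λ) · λ^7e^(−45.1λ) = λ^8e^(−47.1λ), i.e. Gamma(9, 47.1).
Mode = (a−1)/b = 8/47.1 ≈ 0.1699.

λ̂_MAP = 0.1699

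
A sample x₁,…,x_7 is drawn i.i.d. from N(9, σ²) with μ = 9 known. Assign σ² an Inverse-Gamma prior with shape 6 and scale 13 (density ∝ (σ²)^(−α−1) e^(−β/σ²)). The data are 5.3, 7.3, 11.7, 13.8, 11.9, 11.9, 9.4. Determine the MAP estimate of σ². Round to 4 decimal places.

Sum of squared deviations about the known mean: SS = (5.3−9)² + (7.3−9)² + (11.7−9)² + (13.8−9)² + (11.9−9)² + (11.9−9)² + (9.4−9)² = 63.89.
The Normal likelihood contributes (σ²)^(−n/2) exp(−SS/(2σ²)), so the posterior is Inverse-Gamma(α + n/2, β + SS/2) = Inverse-Gamma(9.5, 44.945).
The mode of Inverse-Gamma(a, b) is b/(a+1) = 44.945/10.5 ≈ 4.2805.

σ̂²_MAP = 4.2805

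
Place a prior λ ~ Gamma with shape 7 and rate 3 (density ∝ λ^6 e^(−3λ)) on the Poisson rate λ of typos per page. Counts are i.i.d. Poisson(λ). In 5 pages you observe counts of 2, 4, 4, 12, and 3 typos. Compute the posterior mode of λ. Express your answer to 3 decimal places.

Σxᵢ = 2+4+4+12+3 = 25, with n = 5.
Posterior ∝ λ^6e^(−3λ) · λ^25e^(−5λ) = λ^31e^(−8λ), i.e. Gamma(shape=32, rate=8).
The mode of a Gamma(a, b) with a ≥ 1 (shape–rate) is (a−1)/b = 31/8 ≈ 3.875.

λ̂_MAP = 3.875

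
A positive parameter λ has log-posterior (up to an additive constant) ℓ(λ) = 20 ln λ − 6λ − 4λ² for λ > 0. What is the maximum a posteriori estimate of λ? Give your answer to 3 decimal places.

ℓ'(λ) = 20/λ − 6 − 8λ. Setting this to zero and multiplying by λ: 8λ² + 6λ − 20 = 0.
λ = (−6 + √(6² + 4·8·20)) / (2·8) = (−6 + √676) / 16 = (−6 + 26)/16 = 5/4.
ℓ''(λ) = −20/λ² − 8 < 0, confirming a maximum.

λ̂_MAP = 1.250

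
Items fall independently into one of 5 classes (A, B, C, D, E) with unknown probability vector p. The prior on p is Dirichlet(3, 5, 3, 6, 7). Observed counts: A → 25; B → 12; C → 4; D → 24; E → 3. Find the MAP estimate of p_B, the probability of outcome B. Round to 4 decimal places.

The posterior is Dirichlet(αᵢ + nᵢ) = Dirichlet(28, 17, 7, 30, 10).
For a Dirichlet(a₁,…,a_K) with all aᵢ > 1, the mode has j-th component (aⱼ − 1)/(Σaᵢ − K).
Here Σaᵢ = 92 and K = 5, so p_B = (17 − 1)/(92 − 5) = 16/87 ≈ 0.1839.

MAP estimate of p_B = 0.1839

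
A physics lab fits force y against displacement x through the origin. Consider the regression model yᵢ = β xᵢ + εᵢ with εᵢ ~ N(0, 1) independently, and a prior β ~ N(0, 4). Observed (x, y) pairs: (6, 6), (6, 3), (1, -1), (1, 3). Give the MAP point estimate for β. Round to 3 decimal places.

log p(β | y) = −Σ(yᵢ − βxᵢ)²/(2·1) − β²/(2·4) + const.
Setting the derivative to zero: Σxᵢ(yᵢ − βxᵢ)/1 − β/4 = 0, so β = Σxᵢyᵢ / (Σxᵢ² + σ²/τ²).
Σxᵢyᵢ = 6·6 + 6·3 + 1·(-1) + 1·3 = 56; Σxᵢ² = 74; σ²/τ² = 0.25.
β̂_MAP = 56 / (74 + 0.25) = 56/74.25 ≈ 0.754.

β̂_MAP = 0.754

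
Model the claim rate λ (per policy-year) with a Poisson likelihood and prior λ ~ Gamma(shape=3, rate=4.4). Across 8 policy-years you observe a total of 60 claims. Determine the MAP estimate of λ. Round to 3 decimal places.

Σxᵢ = 60, n = 8.
Posterior ∝ λ^2e^(−4.4λ) · λ^60e^(−8λ) = λ^62e^(−12.4λ), i.e. Gamma(shape=63, rate=12.4).
The mode of a Gamma(a, b) with a ≥ 1 (shape–rate) is (a−1)/b = 62/12.4 ≈ 5.000.

λ̂_MAP = 5.000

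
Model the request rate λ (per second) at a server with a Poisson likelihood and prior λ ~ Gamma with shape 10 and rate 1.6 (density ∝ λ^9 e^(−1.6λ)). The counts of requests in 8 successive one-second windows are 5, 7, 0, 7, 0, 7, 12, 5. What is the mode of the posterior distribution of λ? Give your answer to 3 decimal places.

Σxᵢ = 5+7+0+7+0+7+12+5 = 43, with n = 8.
Posterior ∝ λ^9e^(−1.6λ) · λ^43e^(−8λ) = λ^52e^(−9.6λ), i.e. Gamma(shape=53, rate=9.6).
The mode of a Gamma(a, b) with a ≥ 1 (shape–rate) is (a−1)/b = 52/9.6 ≈ 5.417.

λ̂_MAP = 5.417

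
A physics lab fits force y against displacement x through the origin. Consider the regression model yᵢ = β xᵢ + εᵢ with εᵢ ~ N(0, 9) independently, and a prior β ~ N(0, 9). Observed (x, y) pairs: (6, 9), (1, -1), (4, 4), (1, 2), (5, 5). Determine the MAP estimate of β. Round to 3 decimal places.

β̂_MAP = 1.200

log p(β | y) = −Σ(yᵢ − βxᵢ)²/(2·9) − β²/(2·9) + const.
Setting the derivative to zero: Σxᵢ(yᵢ − βxᵢ)/9 − β/9 = 0, so β = Σxᵢyᵢ / (Σxᵢ² + σ²/τ²).
Σxᵢyᵢ = 6·9 + 1·(-1) + 4·4 + 1·2 + 5·5 = 96; Σxᵢ² = 79; σ²/τ² = 1.
β̂_MAP = 96 / (79 + 1) = 96/80 ≈ 1.200.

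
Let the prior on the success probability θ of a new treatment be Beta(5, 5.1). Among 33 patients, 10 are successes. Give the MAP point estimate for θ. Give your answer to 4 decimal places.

θ̂_MAP = 0.3406

Prior: Beta(5, 5.1).
Data: 10 successes in 33 trials. The binomial likelihood contributes θ^10(1−θ)^23, so the posterior is Beta(5+10, 5.1+23) = Beta(15, 28.1).
For Beta(a, b) with a, b > 1 the mode is (a−1)/(a+b−2) = 14/41.1 ≈ 0.3406.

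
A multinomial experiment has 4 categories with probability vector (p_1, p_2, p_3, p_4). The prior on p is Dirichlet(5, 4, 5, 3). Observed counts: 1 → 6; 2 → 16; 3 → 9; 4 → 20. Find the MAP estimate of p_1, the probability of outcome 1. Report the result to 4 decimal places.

The posterior is Dirichlet(αᵢ + nᵢ) = Dirichlet(11, 20, 14, 23).
For a Dirichlet(a₁,…,a_K) with all aᵢ > 1, the mode has j-th component (aⱼ − 1)/(Σaᵢ − K).
Here Σaᵢ = 68 and K = 4, so p_1 = (11 − 1)/(68 − 4) = 10/64 ≈ 0.1563.

MAP estimate: 0.1563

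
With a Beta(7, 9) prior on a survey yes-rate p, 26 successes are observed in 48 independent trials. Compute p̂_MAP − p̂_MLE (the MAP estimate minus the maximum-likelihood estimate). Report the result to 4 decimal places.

Posterior is Beta(33, 31); MAP = (33−1)/(64−2) = 32/62 ≈ 0.51613.
MLE ignores the prior: p̂_MLE = k/n = 26/48 ≈ 0.54167.
Difference = 32/62 − 26/48 = -19/744 ≈ -0.0255.

MAP − MLE = -0.0255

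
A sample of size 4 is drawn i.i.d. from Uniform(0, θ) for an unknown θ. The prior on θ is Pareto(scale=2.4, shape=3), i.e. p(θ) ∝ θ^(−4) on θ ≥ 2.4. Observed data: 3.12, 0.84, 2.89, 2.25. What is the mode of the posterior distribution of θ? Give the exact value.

θ̂_MAP = 3.12

The Uniform(0, θ) likelihood is θ^(−n) for θ ≥ max(xᵢ), zero otherwise. Here max(xᵢ) = 3.12.
Posterior ∝ θ^(−4) · θ^(−4) = θ^(−8) on θ ≥ max(2.4, 3.12) = 3.12.
This density is strictly decreasing in θ, so the posterior mode lies at the lower boundary of the support.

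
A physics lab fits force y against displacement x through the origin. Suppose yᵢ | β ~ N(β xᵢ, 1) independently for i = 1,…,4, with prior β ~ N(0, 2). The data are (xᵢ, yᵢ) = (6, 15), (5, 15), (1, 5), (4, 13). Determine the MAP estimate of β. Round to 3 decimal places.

β̂_MAP = 2.828

log p(β | y) = −Σ(yᵢ − βxᵢ)²/(2·1) − β²/(2·2) + const.
Setting the derivative to zero: Σxᵢ(yᵢ − βxᵢ)/1 − β/2 = 0, so β = Σxᵢyᵢ / (Σxᵢ² + σ²/τ²).
Σxᵢyᵢ = 6·15 + 5·15 + 1·5 + 4·13 = 222; Σxᵢ² = 78; σ²/τ² = 0.5.
β̂_MAP = 222 / (78 + 0.5) = 222/78.5 ≈ 2.828.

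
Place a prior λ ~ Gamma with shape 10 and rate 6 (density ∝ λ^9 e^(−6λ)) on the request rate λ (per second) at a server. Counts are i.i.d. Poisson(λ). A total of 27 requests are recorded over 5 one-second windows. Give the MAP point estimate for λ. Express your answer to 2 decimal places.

λ̂_MAP = 3.27

Σxᵢ = 27, n = 5.
Posterior ∝ λ^9e^(−6λ) · λ^27e^(−5λ) = λ^36e^(−11λ), i.e. Gamma(shape=37, rate=11).
The mode of a Gamma(a, b) with a ≥ 1 (shape–rate) is (a−1)/b = 36/11 ≈ 3.27.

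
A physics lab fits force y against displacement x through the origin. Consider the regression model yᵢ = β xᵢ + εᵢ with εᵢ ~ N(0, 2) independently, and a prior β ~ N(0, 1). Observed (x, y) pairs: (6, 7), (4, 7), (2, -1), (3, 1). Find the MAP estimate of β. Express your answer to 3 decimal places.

β̂_MAP = 1.060

log p(β | y) = −Σ(yᵢ − βxᵢ)²/(2·2) − β²/(2·1) + const.
Setting the derivative to zero: Σxᵢ(yᵢ − βxᵢ)/2 − β/1 = 0, so β = Σxᵢyᵢ / (Σxᵢ² + σ²/τ²).
Σxᵢyᵢ = 6·7 + 4·7 + 2·(-1) + 3·1 = 71; Σxᵢ² = 65; σ²/τ² = 2.
β̂_MAP = 71 / (65 + 2) = 71/67 ≈ 1.060.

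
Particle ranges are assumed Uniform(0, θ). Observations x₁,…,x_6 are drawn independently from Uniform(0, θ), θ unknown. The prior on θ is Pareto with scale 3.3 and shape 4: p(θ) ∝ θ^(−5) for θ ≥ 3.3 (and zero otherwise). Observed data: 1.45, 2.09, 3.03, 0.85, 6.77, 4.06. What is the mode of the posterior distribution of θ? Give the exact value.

θ̂_MAP = 6.77

The Uniform(0, θ) likelihood is θ^(−n) for θ ≥ max(xᵢ), zero otherwise. Here max(xᵢ) = 6.77.
Posterior ∝ θ^(−5) · θ^(−6) = θ^(−11) on θ ≥ max(3.3, 6.77) = 6.77.
This density is strictly decreasing in θ, so the posterior mode lies at the lower boundary of the support.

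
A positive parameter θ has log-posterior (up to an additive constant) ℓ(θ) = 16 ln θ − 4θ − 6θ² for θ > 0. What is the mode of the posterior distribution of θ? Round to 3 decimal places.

ℓ'(θ) = 16/θ − 4 − 12θ. Setting this to zero and multiplying by θ: 12θ² + 4θ − 16 = 0.
θ = (−4 + √(4² + 4·12·16)) / (2·12) = (−4 + √784) / 24 = (−4 + 28)/24 = 1.
ℓ''(θ) = −16/θ² − 12 < 0, confirming a maximum.

θ̂_MAP = 1.000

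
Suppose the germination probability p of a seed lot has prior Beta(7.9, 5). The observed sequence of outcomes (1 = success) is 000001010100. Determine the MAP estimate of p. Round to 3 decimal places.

Prior: Beta(7.9, 5).
Data: 3 successes in 12 trials (from the sequence). The binomial likelihood contributes p^3(1−p)^9, so the posterior is Beta(7.9+3, 5+9) = Beta(10.9, 14).
For Beta(a, b) with a, b > 1 the mode is (a−1)/(a+b−2) = 9.9/22.9 ≈ 0.432.

p̂_MAP = 0.432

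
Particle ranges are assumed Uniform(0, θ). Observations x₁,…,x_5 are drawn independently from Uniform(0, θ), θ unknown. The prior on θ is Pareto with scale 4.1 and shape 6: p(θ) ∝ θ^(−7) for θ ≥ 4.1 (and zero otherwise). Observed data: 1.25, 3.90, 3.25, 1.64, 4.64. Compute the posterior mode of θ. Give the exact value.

The Uniform(0, θ) likelihood is θ^(−n) for θ ≥ max(xᵢ), zero otherwise. Here max(xᵢ) = 4.64.
Posterior ∝ θ^(−7) · θ^(−5) = θ^(−12) on θ ≥ max(4.1, 4.64) = 4.64.
This density is strictly decreasing in θ, so the posterior mode lies at the lower boundary of the support.

θ̂_MAP = 4.64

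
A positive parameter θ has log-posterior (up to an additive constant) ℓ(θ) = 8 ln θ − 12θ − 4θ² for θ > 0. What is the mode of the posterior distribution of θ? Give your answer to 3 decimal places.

θ̂_MAP = 0.500

ℓ'(θ) = 8/θ − 12 − 8θ. Setting this to zero and multiplying by θ: 8θ² + 12θ − 8 = 0.
θ = (−12 + √(12² + 4·8·8)) / (2·8) = (−12 + √400) / 16 = (−12 + 20)/16 = 1/2.
ℓ''(θ) = −8/θ² − 8 < 0, confirming a maximum.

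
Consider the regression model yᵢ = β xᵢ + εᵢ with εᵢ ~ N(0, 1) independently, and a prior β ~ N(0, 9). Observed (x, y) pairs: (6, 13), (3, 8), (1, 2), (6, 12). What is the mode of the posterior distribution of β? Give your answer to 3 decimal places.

β̂_MAP = 2.143

log p(β | y) = −Σ(yᵢ − βxᵢ)²/(2·1) − β²/(2·9) + const.
Setting the derivative to zero: Σxᵢ(yᵢ − βxᵢ)/1 − β/9 = 0, so β = Σxᵢyᵢ / (Σxᵢ² + σ²/τ²).
Σxᵢyᵢ = 6·13 + 3·8 + 1·2 + 6·12 = 176; Σxᵢ² = 82; σ²/τ² = 1/9.
β̂_MAP = 176 / (82 + 1/9) = 176/(739/9) = 1584/739 ≈ 2.143.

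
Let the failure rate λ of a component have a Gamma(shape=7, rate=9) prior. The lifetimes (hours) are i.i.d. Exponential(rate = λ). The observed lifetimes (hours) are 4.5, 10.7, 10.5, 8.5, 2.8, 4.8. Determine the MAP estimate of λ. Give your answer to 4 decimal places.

λ̂_MAP = 0.2362

The Exponential(rate=λ) likelihood is ∝ λ^n e^(−λΣtᵢ). Here n = 6 and Σtᵢ = 4.5 + 10.7 + 10.5 + 8.5 + 2.8 + 4.8 = 41.8.
Posterior ∝ λ^6e^(−9λ) · λ^6e^(−41.8λ) = λ^12e^(−50.8λ), i.e. Gamma(13, 50.8).
Mode = (a−1)/b = 12/50.8 ≈ 0.2362.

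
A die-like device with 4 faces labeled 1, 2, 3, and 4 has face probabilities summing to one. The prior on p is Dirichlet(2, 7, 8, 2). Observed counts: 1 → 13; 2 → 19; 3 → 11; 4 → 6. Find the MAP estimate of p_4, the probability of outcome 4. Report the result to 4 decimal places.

The posterior is Dirichlet(αᵢ + nᵢ) = Dirichlet(15, 26, 19, 8).
For a Dirichlet(a₁,…,a_K) with all aᵢ > 1, the mode has j-th component (aⱼ − 1)/(Σaᵢ − K).
Here Σaᵢ = 68 and K = 4, so p_4 = (8 − 1)/(68 − 4) = 7/64 ≈ 0.1094.

MAP estimate: 0.1094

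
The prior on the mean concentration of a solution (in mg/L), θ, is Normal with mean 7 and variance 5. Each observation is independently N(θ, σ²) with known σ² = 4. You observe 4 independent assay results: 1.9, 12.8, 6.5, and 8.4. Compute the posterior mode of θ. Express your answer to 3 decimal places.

θ̂_MAP = 7.333

n = 4; x̄ = (1.9 + 12.8 + 6.5 + 8.4)/4 = 29.6/4 = 7.4.
For a Normal prior and Normal likelihood with known variance, the posterior is Normal; its mode equals its mean, the precision-weighted average.
Prior precision 1/σ₀² = 1/5 = 0.2; data precision n/σ² = 4/4 = 1.
θ̂ = (0.2·7 + 1·7.4) / (0.2 + 1) = 8.8/1.2 = 22/3 ≈ 7.333.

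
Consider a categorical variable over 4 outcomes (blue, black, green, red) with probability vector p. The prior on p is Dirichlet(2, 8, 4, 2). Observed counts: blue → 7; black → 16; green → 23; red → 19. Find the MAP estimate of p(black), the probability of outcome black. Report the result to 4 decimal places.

MAP estimate of p(black) = 0.2987

The posterior is Dirichlet(αᵢ + nᵢ) = Dirichlet(9, 24, 27, 21).
For a Dirichlet(a₁,…,a_K) with all aᵢ > 1, the mode has j-th component (aⱼ − 1)/(Σaᵢ − K).
Here Σaᵢ = 81 and K = 4, so p(black) = (24 − 1)/(81 − 4) = 23/77 ≈ 0.2987.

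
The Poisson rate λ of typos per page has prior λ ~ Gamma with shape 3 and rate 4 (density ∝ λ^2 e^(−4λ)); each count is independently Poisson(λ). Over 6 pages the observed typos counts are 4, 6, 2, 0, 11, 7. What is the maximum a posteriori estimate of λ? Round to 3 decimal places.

Σxᵢ = 4+6+2+0+11+7 = 30, with n = 6.
Posterior ∝ λ^2e^(−4λ) · λ^30e^(−6λ) = λ^32e^(−10λ), i.e. Gamma(shape=33, rate=10).
The mode of a Gamma(a, b) with a ≥ 1 (shape–rate) is (a−1)/b = 32/10 ≈ 3.200.

λ̂_MAP = 3.200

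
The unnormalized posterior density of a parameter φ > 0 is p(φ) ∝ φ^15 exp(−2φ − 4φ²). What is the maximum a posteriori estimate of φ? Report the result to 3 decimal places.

φ̂_MAP = 1.250

ℓ'(φ) = 15/φ − 2 − 8φ. Setting this to zero and multiplying by φ: 8φ² + 2φ − 15 = 0.
φ = (−2 + √(2² + 4·8·15)) / (2·8) = (−2 + √484) / 16 = (−2 + 22)/16 = 5/4.
ℓ''(φ) = −15/φ² − 8 < 0, confirming a maximum.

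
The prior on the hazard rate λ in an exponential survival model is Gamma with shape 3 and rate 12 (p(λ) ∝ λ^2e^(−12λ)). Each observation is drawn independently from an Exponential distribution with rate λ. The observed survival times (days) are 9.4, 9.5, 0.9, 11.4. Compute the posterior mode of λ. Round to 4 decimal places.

The Exponential(rate=λ) likelihood is ∝ λ^n e^(−λΣtᵢ). Here n = 4 and Σtᵢ = 9.4 + 9.5 + 0.9 + 11.4 = 31.2.
Posterior ∝ λ^2e^(−12λ) · λ^4e^(−31.2λ) = λ^6e^(−43.2λ), i.e. Gamma(7, 43.2).
Mode = (a−1)/b = 6/43.2 ≈ 0.1389.

λ̂_MAP = 0.1389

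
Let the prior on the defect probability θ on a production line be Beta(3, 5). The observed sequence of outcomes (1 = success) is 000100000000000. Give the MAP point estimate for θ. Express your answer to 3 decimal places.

θ̂_MAP = 0.143

Prior: Beta(3, 5).
Data: 1 success in 15 trials (from the sequence). The binomial likelihood contributes θ(1−θ)^14, so the posterior is Beta(3+1, 5+14) = Beta(4, 19).
For Beta(a, b) with a, b > 1 the mode is (a−1)/(a+b−2) = 3/21 ≈ 0.143.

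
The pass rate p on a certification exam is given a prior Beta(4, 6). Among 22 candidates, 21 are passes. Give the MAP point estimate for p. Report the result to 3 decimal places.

p̂_MAP = 0.800

Prior: Beta(4, 6).
Data: 21 successes in 22 trials. The binomial likelihood contributes p^21(1−p)^1, so the posterior is Beta(4+21, 6+1) = Beta(25, 7).
For Beta(a, b) with a, b > 1 the mode is (a−1)/(a+b−2) = 24/30 ≈ 0.800.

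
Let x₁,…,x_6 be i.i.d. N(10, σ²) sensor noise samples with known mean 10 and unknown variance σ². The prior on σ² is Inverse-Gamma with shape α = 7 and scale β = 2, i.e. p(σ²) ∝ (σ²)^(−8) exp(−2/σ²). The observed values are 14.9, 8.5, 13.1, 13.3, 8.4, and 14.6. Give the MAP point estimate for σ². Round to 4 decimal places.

σ̂²_MAP = 3.3855

Sum of squared deviations about the known mean: SS = (14.9−10)² + (8.5−10)² + (13.1−10)² + (13.3−10)² + (8.4−10)² + (14.6−10)² = 70.48.
The Normal likelihood contributes (σ²)^(−n/2) exp(−SS/(2σ²)), so the posterior is Inverse-Gamma(α + n/2, β + SS/2) = Inverse-Gamma(10, 37.24).
The mode of Inverse-Gamma(a, b) is b/(a+1) = 37.24/11 ≈ 3.3855.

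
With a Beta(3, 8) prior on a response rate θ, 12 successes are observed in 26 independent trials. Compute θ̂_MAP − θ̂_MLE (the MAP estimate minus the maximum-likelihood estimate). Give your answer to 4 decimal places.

MAP − MLE = -0.0615

Posterior is Beta(15, 22); MAP = (15−1)/(37−2) = 14/35 ≈ 0.40000.
MLE ignores the prior: θ̂_MLE = k/n = 12/26 ≈ 0.46154.
Difference = 14/35 − 12/26 = -4/65 ≈ -0.0615.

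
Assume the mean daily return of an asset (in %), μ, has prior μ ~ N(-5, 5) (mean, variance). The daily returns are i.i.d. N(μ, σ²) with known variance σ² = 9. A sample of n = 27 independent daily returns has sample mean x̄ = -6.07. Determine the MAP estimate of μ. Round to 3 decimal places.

n = 27, x̄ = -6.07.
For a Normal prior and Normal likelihood with known variance, the posterior is Normal; its mode equals its mean, the precision-weighted average.
Prior precision 1/σ₀² = 1/5 = 0.2; data precision n/σ² = 27/9 = 3.
μ̂ = (0.2·(-5) + 3·(-6.07)) / (0.2 + 3) = (-19.21)/3.2 = -6.003125 ≈ -6.003.

μ̂_MAP = -6.003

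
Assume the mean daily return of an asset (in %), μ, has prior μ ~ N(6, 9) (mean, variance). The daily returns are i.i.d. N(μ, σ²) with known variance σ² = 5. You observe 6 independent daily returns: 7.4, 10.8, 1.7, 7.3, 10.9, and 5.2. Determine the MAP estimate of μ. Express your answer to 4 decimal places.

μ̂_MAP = 7.1136

n = 6; x̄ = (7.4 + 10.8 + 1.7 + 7.3 + 10.9 + 5.2)/6 = 43.3/6 = 433/60 ≈ 7.2167.
For a Normal prior and Normal likelihood with known variance, the posterior is Normal; its mode equals its mean, the precision-weighted average.
Prior precision 1/σ₀² = 1/9; data precision n/σ² = 6/5 = 1.2.
μ̂ = ((1/9)·6 + 1.2·(433/60)) / (1/9 + 1.2) = (1399/150)/(59/45) = 4197/590 ≈ 7.1136.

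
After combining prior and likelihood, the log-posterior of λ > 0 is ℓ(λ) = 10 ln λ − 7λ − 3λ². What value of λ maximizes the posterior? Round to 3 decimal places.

ℓ'(λ) = 10/λ − 7 − 6λ. Setting this to zero and multiplying by λ: 6λ² + 7λ − 10 = 0.
λ = (−7 + √(7² + 4·6·10)) / (2·6) = (−7 + √289) / 12 = (−7 + 17)/12 = 5/6.
ℓ''(λ) = −10/λ² − 6 < 0, confirming a maximum.

λ̂_MAP = 0.833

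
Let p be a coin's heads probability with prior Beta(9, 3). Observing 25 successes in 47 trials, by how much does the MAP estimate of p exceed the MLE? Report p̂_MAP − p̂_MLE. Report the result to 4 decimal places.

MAP − MLE = 0.0470

Posterior is Beta(34, 25); MAP = (34−1)/(59−2) = 33/57 ≈ 0.57895.
MLE ignores the prior: p̂_MLE = k/n = 25/47 ≈ 0.53191.
Difference = 33/57 − 25/47 = 42/893 ≈ 0.0470.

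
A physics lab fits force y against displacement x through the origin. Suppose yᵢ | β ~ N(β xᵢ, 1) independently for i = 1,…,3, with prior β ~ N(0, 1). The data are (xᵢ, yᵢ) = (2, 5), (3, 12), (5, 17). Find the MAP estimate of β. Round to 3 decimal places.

log p(β | y) = −Σ(yᵢ − βxᵢ)²/(2·1) − β²/(2·1) + const.
Setting the derivative to zero: Σxᵢ(yᵢ − βxᵢ)/1 − β/1 = 0, so β = Σxᵢyᵢ / (Σxᵢ² + σ²/τ²).
Σxᵢyᵢ = 2·5 + 3·12 + 5·17 = 131; Σxᵢ² = 38; σ²/τ² = 1.
β̂_MAP = 131 / (38 + 1) = 131/39 ≈ 3.359.

β̂_MAP = 3.359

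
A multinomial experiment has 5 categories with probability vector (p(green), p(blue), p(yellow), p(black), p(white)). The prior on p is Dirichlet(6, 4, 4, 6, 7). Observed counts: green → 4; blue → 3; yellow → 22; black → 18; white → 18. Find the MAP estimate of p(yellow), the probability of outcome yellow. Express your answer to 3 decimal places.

MAP estimate of p(yellow) = 0.287

The posterior is Dirichlet(αᵢ + nᵢ) = Dirichlet(10, 7, 26, 24, 25).
For a Dirichlet(a₁,…,a_K) with all aᵢ > 1, the mode has j-th component (aⱼ − 1)/(Σaᵢ − K).
Here Σaᵢ = 92 and K = 5, so p(yellow) = (26 − 1)/(92 − 5) = 25/87 ≈ 0.287.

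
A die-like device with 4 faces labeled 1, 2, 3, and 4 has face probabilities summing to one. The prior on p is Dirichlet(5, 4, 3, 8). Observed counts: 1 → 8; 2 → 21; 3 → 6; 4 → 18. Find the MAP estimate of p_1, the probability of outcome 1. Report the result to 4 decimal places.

MAP estimate: 0.1739

The posterior is Dirichlet(αᵢ + nᵢ) = Dirichlet(13, 25, 9, 26).
For a Dirichlet(a₁,…,a_K) with all aᵢ > 1, the mode has j-th component (aⱼ − 1)/(Σaᵢ − K).
Here Σaᵢ = 73 and K = 4, so p_1 = (13 − 1)/(73 − 4) = 12/69 ≈ 0.1739.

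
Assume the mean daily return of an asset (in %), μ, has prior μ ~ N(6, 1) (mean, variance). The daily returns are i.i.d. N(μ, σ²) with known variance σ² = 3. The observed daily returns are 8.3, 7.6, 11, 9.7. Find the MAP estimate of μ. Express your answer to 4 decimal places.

n = 4; x̄ = (8.3 + 7.6 + 11 + 9.7)/4 = 36.6/4 = 9.15.
For a Normal prior and Normal likelihood with known variance, the posterior is Normal; its mode equals its mean, the precision-weighted average.
Prior precision 1/σ₀² = 1/1 = 1; data precision n/σ² = 4/3.
μ̂ = (1·6 + (4/3)·9.15) / (1 + 4/3) = 18.2/(7/3) = 7.8000.

μ̂_MAP = 7.8000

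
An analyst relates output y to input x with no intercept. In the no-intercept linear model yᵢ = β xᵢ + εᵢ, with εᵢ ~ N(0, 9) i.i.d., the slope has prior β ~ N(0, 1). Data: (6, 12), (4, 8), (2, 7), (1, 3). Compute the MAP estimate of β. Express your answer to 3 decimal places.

log p(β | y) = −Σ(yᵢ − βxᵢ)²/(2·9) − β²/(2·1) + const.
Setting the derivative to zero: Σxᵢ(yᵢ − βxᵢ)/9 − β/1 = 0, so β = Σxᵢyᵢ / (Σxᵢ² + σ²/τ²).
Σxᵢyᵢ = 6·12 + 4·8 + 2·7 + 1·3 = 121; Σxᵢ² = 57; σ²/τ² = 9.
β̂_MAP = 121 / (57 + 9) = 121/66 ≈ 1.833.

β̂_MAP = 1.833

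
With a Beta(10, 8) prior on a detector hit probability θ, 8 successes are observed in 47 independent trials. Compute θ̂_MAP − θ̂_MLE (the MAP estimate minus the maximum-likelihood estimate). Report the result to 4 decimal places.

Posterior is Beta(18, 47); MAP = (18−1)/(65−2) = 17/63 ≈ 0.26984.
MLE ignores the prior: θ̂_MLE = k/n = 8/47 ≈ 0.17021.
Difference = 17/63 − 8/47 = 295/2961 ≈ 0.0996.

MAP − MLE = 0.0996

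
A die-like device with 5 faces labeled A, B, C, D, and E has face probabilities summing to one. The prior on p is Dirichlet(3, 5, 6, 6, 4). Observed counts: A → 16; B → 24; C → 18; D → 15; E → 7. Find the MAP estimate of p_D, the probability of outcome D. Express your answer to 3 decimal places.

The posterior is Dirichlet(αᵢ + nᵢ) = Dirichlet(19, 29, 24, 21, 11).
For a Dirichlet(a₁,…,a_K) with all aᵢ > 1, the mode has j-th component (aⱼ − 1)/(Σaᵢ − K).
Here Σaᵢ = 104 and K = 5, so p_D = (21 − 1)/(104 − 5) = 20/99 ≈ 0.202.

MAP estimate of p_D = 0.202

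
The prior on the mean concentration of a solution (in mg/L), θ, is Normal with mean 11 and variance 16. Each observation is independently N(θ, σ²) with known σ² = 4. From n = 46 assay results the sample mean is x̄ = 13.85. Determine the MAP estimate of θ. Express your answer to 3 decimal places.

θ̂_MAP = 13.835

n = 46, x̄ = 13.85.
For a Normal prior and Normal likelihood with known variance, the posterior is Normal; its mode equals its mean, the precision-weighted average.
Prior precision 1/σ₀² = 1/16 = 0.0625; data precision n/σ² = 46/4 = 11.5.
θ̂ = (0.0625·11 + 11.5·13.85) / (0.0625 + 11.5) = 159.9625/11.5625 = 12797/925 ≈ 13.835.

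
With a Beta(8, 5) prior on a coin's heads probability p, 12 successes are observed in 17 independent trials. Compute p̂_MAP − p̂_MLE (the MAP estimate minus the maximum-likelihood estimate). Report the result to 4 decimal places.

MAP − MLE = -0.0273

Posterior is Beta(20, 10); MAP = (20−1)/(30−2) = 19/28 ≈ 0.67857.
MLE ignores the prior: p̂_MLE = k/n = 12/17 ≈ 0.70588.
Difference = 19/28 − 12/17 = -13/476 ≈ -0.0273.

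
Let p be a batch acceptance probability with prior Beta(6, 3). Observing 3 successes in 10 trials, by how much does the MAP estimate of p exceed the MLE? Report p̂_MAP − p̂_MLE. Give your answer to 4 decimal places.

Posterior is Beta(9, 10); MAP = (9−1)/(19−2) = 8/17 ≈ 0.47059.
MLE ignores the prior: p̂_MLE = k/n = 3/10 ≈ 0.30000.
Difference = 8/17 − 3/10 = 29/170 ≈ 0.1706.

MAP − MLE = 0.1706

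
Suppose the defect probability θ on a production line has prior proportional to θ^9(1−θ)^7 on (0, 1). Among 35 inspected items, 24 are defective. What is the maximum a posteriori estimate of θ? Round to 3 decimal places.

The prior density ∝ θ^9(1−θ)^7 is the kernel of Beta(10, 8).
Data: 24 successes in 35 trials. The binomial likelihood contributes θ^24(1−θ)^11, so the posterior is Beta(10+24, 8+11) = Beta(34, 19).
For Beta(a, b) with a, b > 1 the mode is (a−1)/(a+b−2) = 33/51 ≈ 0.647.

θ̂_MAP = 0.647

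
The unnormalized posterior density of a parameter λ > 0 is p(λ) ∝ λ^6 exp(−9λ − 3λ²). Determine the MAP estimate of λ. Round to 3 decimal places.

ℓ'(λ) = 6/λ − 9 − 6λ. Setting this to zero and multiplying by λ: 6λ² + 9λ − 6 = 0.
λ = (−9 + √(9² + 4·6·6)) / (2·6) = (−9 + √225) / 12 = (−9 + 15)/12 = 1/2.
ℓ''(λ) = −6/λ² − 6 < 0, confirming a maximum.

λ̂_MAP = 0.500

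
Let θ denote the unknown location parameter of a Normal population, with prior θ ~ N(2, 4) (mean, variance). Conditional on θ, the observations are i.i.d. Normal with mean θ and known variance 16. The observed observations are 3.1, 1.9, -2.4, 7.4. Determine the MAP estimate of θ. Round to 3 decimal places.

n = 4; x̄ = (3.1 + 1.9 + (-2.4) + 7.4)/4 = 10/4 = 2.5.
For a Normal prior and Normal likelihood with known variance, the posterior is Normal; its mode equals its mean, the precision-weighted average.
Prior precision 1/σ₀² = 1/4 = 0.25; data precision n/σ² = 4/16 = 0.25.
θ̂ = (0.25·2 + 0.25·2.5) / (0.25 + 0.25) = 1.125/0.5 = 2.250.

θ̂_MAP = 2.250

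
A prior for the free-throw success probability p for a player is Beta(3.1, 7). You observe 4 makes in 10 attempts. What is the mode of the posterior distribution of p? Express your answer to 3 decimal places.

Prior: Beta(3.1, 7).
Data: 4 successes in 10 trials. The binomial likelihood contributes p^4(1−p)^6, so the posterior is Beta(3.1+4, 7+6) = Beta(7.1, 13).
For Beta(a, b) with a, b > 1 the mode is (a−1)/(a+b−2) = 6.1/18.1 ≈ 0.337.

p̂_MAP = 0.337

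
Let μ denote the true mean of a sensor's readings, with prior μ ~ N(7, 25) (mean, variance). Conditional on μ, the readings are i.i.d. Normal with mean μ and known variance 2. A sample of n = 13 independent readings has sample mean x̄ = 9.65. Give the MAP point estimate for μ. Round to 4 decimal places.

μ̂_MAP = 9.6338

n = 13, x̄ = 9.65.
For a Normal prior and Normal likelihood with known variance, the posterior is Normal; its mode equals its mean, the precision-weighted average.
Prior precision 1/σ₀² = 1/25 = 0.04; data precision n/σ² = 13/2 = 6.5.
μ̂ = (0.04·7 + 6.5·9.65) / (0.04 + 6.5) = 63.005/6.54 = 12601/1308 ≈ 9.6338.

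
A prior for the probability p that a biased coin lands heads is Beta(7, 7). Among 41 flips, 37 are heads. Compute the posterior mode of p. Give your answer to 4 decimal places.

p̂_MAP = 0.8113

Prior: Beta(7, 7).
Data: 37 successes in 41 trials. The binomial likelihood contributes p^37(1−p)^4, so the posterior is Beta(7+37, 7+4) = Beta(44, 11).
For Beta(a, b) with a, b > 1 the mode is (a−1)/(a+b−2) = 43/53 ≈ 0.8113.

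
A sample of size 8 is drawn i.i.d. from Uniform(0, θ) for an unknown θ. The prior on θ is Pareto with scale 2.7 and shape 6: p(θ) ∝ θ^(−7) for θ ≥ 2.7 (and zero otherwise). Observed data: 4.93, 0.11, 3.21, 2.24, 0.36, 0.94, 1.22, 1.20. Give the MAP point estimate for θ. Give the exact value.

The Uniform(0, θ) likelihood is θ^(−n) for θ ≥ max(xᵢ), zero otherwise. Here max(xᵢ) = 4.93.
Posterior ∝ θ^(−7) · θ^(−8) = θ^(−15) on θ ≥ max(2.7, 4.93) = 4.93.
This density is strictly decreasing in θ, so the posterior mode lies at the lower boundary of the support.

θ̂_MAP = 4.93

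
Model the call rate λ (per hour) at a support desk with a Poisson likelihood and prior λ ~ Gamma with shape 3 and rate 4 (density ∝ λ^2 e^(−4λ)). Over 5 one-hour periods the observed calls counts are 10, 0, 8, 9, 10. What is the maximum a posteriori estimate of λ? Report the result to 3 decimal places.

λ̂_MAP = 4.333

Σxᵢ = 10+0+8+9+10 = 37, with n = 5.
Posterior ∝ λ^2e^(−4λ) · λ^37e^(−5λ) = λ^39e^(−9λ), i.e. Gamma(shape=40, rate=9).
The mode of a Gamma(a, b) with a ≥ 1 (shape–rate) is (a−1)/b = 39/9 ≈ 4.333.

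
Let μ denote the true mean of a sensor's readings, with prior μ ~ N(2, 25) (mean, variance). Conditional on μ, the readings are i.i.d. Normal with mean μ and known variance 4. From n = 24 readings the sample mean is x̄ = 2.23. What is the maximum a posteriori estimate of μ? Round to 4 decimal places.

μ̂_MAP = 2.2285

n = 24, x̄ = 2.23.
For a Normal prior and Normal likelihood with known variance, the posterior is Normal; its mode equals its mean, the precision-weighted average.
Prior precision 1/σ₀² = 1/25 = 0.04; data precision n/σ² = 24/4 = 6.
μ̂ = (0.04·2 + 6·2.23) / (0.04 + 6) = 13.46/6.04 = 673/302 ≈ 2.2285.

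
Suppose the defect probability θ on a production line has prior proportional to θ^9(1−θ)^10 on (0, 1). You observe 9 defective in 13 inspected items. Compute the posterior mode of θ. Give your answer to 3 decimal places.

The prior density ∝ θ^9(1−θ)^10 is the kernel of Beta(10, 11).
Data: 9 successes in 13 trials. The binomial likelihood contributes θ^9(1−θ)^4, so the posterior is Beta(10+9, 11+4) = Beta(19, 15).
For Beta(a, b) with a, b > 1 the mode is (a−1)/(a+b−2) = 18/32 ≈ 0.563.

θ̂_MAP = 0.563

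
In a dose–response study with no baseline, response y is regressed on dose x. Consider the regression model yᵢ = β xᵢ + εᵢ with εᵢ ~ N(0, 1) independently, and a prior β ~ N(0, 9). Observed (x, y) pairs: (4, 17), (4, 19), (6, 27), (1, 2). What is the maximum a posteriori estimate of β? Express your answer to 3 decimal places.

log p(β | y) = −Σ(yᵢ − βxᵢ)²/(2·1) − β²/(2·9) + const.
Setting the derivative to zero: Σxᵢ(yᵢ − βxᵢ)/1 − β/9 = 0, so β = Σxᵢyᵢ / (Σxᵢ² + σ²/τ²).
Σxᵢyᵢ = 4·17 + 4·19 + 6·27 + 1·2 = 308; Σxᵢ² = 69; σ²/τ² = 1/9.
β̂_MAP = 308 / (69 + 1/9) = 308/(622/9) = 1386/311 ≈ 4.457.

β̂_MAP = 4.457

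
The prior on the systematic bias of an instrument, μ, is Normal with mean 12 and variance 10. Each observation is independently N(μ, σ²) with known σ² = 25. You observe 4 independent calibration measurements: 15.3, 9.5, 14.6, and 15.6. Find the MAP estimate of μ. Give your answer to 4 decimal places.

n = 4; x̄ = (15.3 + 9.5 + 14.6 + 15.6)/4 = 55/4 = 13.75.
For a Normal prior and Normal likelihood with known variance, the posterior is Normal; its mode equals its mean, the precision-weighted average.
Prior precision 1/σ₀² = 1/10 = 0.1; data precision n/σ² = 4/25 = 0.16.
μ̂ = (0.1·12 + 0.16·13.75) / (0.1 + 0.16) = 3.4/0.26 = 170/13 ≈ 13.0769.

μ̂_MAP = 13.0769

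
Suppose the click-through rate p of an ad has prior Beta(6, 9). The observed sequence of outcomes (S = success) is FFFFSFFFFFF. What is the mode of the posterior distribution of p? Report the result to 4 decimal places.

Prior: Beta(6, 9).
Data: 1 success in 11 trials (from the sequence). The binomial likelihood contributes p(1−p)^10, so the posterior is Beta(6+1, 9+10) = Beta(7, 19).
For Beta(a, b) with a, b > 1 the mode is (a−1)/(a+b−2) = 6/24 ≈ 0.2500.

p̂_MAP = 0.2500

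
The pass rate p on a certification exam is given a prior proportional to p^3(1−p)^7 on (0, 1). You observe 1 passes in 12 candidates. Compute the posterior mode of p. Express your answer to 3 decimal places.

The prior density ∝ p^3(1−p)^7 is the kernel of Beta(4, 8).
Data: 1 success in 12 trials. The binomial likelihood contributes p(1−p)^11, so the posterior is Beta(4+1, 8+11) = Beta(5, 19).
For Beta(a, b) with a, b > 1 the mode is (a−1)/(a+b−2) = 4/22 ≈ 0.182.

p̂_MAP = 0.182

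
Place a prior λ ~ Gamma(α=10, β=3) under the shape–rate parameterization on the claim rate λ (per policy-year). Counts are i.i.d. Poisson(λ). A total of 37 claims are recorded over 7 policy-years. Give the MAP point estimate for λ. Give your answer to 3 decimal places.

Σxᵢ = 37, n = 7.
Posterior ∝ λ^9e^(−3λ) · λ^37e^(−7λ) = λ^46e^(−10λ), i.e. Gamma(shape=47, rate=10).
The mode of a Gamma(a, b) with a ≥ 1 (shape–rate) is (a−1)/b = 46/10 ≈ 4.600.

λ̂_MAP = 4.600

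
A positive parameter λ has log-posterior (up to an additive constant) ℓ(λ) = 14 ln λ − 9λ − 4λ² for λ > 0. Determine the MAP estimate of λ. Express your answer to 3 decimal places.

ℓ'(λ) = 14/λ − 9 − 8λ. Setting this to zero and multiplying by λ: 8λ² + 9λ − 14 = 0.
λ = (−9 + √(9² + 4·8·14)) / (2·8) = (−9 + √529) / 16 = (−9 + 23)/16 = 7/8.
ℓ''(λ) = −14/λ² − 8 < 0, confirming a maximum.

λ̂_MAP = 0.875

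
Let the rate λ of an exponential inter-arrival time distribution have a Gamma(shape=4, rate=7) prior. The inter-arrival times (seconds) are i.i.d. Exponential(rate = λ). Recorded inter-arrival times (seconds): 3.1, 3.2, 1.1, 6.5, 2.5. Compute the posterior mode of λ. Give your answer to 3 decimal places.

λ̂_MAP = 0.342

The Exponential(rate=λ) likelihood is ∝ λ^n e^(−λΣtᵢ). Here n = 5 and Σtᵢ = 3.1 + 3.2 + 1.1 + 6.5 + 2.5 = 16.4.
Posterior ∝ λ^3e^(−7λ) · λ^5e^(−16.4λ) = λ^8e^(−23.4λ), i.e. Gamma(9, 23.4).
Mode = (a−1)/b = 8/23.4 ≈ 0.342.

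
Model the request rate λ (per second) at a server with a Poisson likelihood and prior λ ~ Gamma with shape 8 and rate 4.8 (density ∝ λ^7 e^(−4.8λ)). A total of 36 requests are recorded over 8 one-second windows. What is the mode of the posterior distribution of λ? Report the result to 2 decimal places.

λ̂_MAP = 3.36

Σxᵢ = 36, n = 8.
Posterior ∝ λ^7e^(−4.8λ) · λ^36e^(−8λ) = λ^43e^(−12.8λ), i.e. Gamma(shape=44, rate=12.8).
The mode of a Gamma(a, b) with a ≥ 1 (shape–rate) is (a−1)/b = 43/12.8 ≈ 3.36.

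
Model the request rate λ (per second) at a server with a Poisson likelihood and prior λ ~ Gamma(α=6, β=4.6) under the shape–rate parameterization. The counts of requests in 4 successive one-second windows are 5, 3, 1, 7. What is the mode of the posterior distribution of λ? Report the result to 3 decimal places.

λ̂_MAP = 2.442

Σxᵢ = 5+3+1+7 = 16, with n = 4.
Posterior ∝ λ^5e^(−4.6λ) · λ^16e^(−4λ) = λ^21e^(−8.6λ), i.e. Gamma(shape=22, rate=8.6).
The mode of a Gamma(a, b) with a ≥ 1 (shape–rate) is (a−1)/b = 21/8.6 ≈ 2.442.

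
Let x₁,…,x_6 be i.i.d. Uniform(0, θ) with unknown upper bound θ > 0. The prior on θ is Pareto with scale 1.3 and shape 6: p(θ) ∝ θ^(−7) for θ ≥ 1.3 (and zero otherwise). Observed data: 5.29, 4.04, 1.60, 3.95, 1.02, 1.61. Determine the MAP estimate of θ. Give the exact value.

The Uniform(0, θ) likelihood is θ^(−n) for θ ≥ max(xᵢ), zero otherwise. Here max(xᵢ) = 5.29.
Posterior ∝ θ^(−7) · θ^(−6) = θ^(−13) on θ ≥ max(1.3, 5.29) = 5.29.
This density is strictly decreasing in θ, so the posterior mode lies at the lower boundary of the support.

θ̂_MAP = 5.29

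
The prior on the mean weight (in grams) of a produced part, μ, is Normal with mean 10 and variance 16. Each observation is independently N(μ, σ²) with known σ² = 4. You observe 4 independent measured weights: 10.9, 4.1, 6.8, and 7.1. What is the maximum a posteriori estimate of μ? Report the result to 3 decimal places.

μ̂_MAP = 7.388

n = 4; x̄ = (10.9 + 4.1 + 6.8 + 7.1)/4 = 28.9/4 = 7.225.
For a Normal prior and Normal likelihood with known variance, the posterior is Normal; its mode equals its mean, the precision-weighted average.
Prior precision 1/σ₀² = 1/16 = 0.0625; data precision n/σ² = 4/4 = 1.
μ̂ = (0.0625·10 + 1·7.225) / (0.0625 + 1) = 7.85/1.0625 = 628/85 ≈ 7.388.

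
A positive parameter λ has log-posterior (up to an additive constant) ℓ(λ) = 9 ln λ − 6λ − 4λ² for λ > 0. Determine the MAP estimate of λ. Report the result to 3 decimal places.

ℓ'(λ) = 9/λ − 6 − 8λ. Setting this to zero and multiplying by λ: 8λ² + 6λ − 9 = 0.
λ = (−6 + √(6² + 4·8·9)) / (2·8) = (−6 + √324) / 16 = (−6 + 18)/16 = 3/4.
ℓ''(λ) = −9/λ² − 8 < 0, confirming a maximum.

λ̂_MAP = 0.750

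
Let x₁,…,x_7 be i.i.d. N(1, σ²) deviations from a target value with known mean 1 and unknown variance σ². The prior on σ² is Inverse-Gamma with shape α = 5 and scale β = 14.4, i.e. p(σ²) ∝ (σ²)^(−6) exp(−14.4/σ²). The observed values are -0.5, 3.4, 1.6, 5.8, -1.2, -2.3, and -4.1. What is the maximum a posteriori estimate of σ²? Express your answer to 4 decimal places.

σ̂²_MAP = 5.3658

Sum of squared deviations about the known mean: SS = (-0.5−1)² + (3.4−1)² + (1.6−1)² + (5.8−1)² + (-1.2−1)² + (-2.3−1)² + (-4.1−1)² = 73.15.
The Normal likelihood contributes (σ²)^(−n/2) exp(−SS/(2σ²)), so the posterior is Inverse-Gamma(α + n/2, β + SS/2) = Inverse-Gamma(8.5, 50.975).
The mode of Inverse-Gamma(a, b) is b/(a+1) = 50.975/9.5 ≈ 5.3658.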